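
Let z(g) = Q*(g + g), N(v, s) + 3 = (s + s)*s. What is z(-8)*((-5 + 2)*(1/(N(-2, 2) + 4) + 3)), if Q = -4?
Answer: -1792/3 ≈ -597.33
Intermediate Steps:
N(v, s) = -3 + 2*s² (N(v, s) = -3 + (s + s)*s = -3 + (2*s)*s = -3 + 2*s²)
z(g) = -8*g (z(g) = -4*(g + g) = -8*g)
z(-8)*((-5 + 2)*(1/(N(-2, 2) + 4) + 3)) = (-8*(-8))*((-5 + 2)*(1/((-3 + 2*2²) + 4) + 3)) = 64*(-3*(1/((-3 + 2*4) + 4) + 3)) = 64*(-3*(1/((-3 + 8) + 4) + 3)) = 64*(-3*(1/(5 + 4) + 3)) = 64*(-3*(1/9 + 3)) = 64*(-3*(⅑ + 3)) = 64*(-3*28/9) = 64*(-28/3) = -1792/3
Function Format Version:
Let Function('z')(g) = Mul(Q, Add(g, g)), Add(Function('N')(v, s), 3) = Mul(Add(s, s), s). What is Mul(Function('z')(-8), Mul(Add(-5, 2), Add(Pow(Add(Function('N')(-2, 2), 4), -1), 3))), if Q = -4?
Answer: Rational(-1792, 3) ≈ -597.33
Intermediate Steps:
Function('N')(v, s) = Add(-3, Mul(2, Pow(s, 2))) (Function('N')(v, s) = Add(-3, Mul(Add(s, s), s)) = Add(-3, Mul(Mul(2, s), s)) = Add(-3, Mul(2, Pow(s, 2))))
Function('z')(g) = Mul(-8, g) (Function('z')(g) = Mul(-4, Add(g, g)) = Mul(-4, Mul(2, g)) = Mul(-8, g))
Mul(Function('z')(-8), Mul(Add(-5, 2), Add(Pow(Add(Function('N')(-2, 2), 4), -1), 3))) = Mul(Mul(-8, -8), Mul(Add(-5, 2), Add(Pow(Add(Add(-3, Mul(2, Pow(2, 2))), 4), -1), 3))) = Mul(64, Mul(-3, Add(Pow(Add(Add(-3, Mul(2, 4)), 4), -1), 3))) = Mul(64, Mul(-3, Add(Pow(Add(Add(-3, 8), 4), -1), 3))) = Mul(64, Mul(-3, Add(Pow(Add(5, 4), -1), 3))) = Mul(64, Mul(-3, Add(Pow(9, -1), 3))) = Mul(64, Mul(-3, Add(Rational(1, 9), 3))) = Mul(64, Mul(-3, Rational(28, 9))) = Mul(64, Rational(-28, 3)) = Rational(-1792, 3)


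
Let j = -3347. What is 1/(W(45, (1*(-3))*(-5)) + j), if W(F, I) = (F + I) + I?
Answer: -1/3272 ≈ -0.00030562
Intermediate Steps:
W(F, I) = F + 2*I
1/(W(45, (1*(-3))*(-5)) + j) = 1/((45 + 2*((1*(-3))*(-5))) - 3347) = 1/((45 + 2*(-3*(-5))) - 3347) = 1/((45 + 2*15) - 3347) = 1/((45 + 30) - 3347) = 1/(75 - 3347) = 1/(-3272) = -1/3272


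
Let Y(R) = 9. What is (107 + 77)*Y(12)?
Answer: 1656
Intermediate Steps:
(107 + 77)*Y(12) = (107 + 77)*9 = 184*9 = 1656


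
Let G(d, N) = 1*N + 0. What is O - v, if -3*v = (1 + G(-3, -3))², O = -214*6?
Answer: -3848/3 ≈ -1282.7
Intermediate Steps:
G(d, N) = N (G(d, N) = N + 0 = N)
O = -1284
v = -4/3 (v = -(1 - 3)²/3 = -⅓*(-2)² = -⅓*4 = -4/3 ≈ -1.3333)
O - v = -1284 - 1*(-4/3) = -1284 + 4/3 = -3848/3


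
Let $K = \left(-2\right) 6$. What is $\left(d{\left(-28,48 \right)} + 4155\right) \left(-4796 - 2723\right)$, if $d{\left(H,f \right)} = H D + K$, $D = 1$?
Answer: $-30940685$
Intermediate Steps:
$K = -12$
$d{\left(H,f \right)} = -12 + H$ ($d{\left(H,f \right)} = H 1 - 12 = H - 12 = -12 + H$)
$\left(d{\left(-28,48 \right)} + 4155\right) \left(-4796 - 2723\right) = \left(\left(-12 - 28\right) + 4155\right) \left(-4796 - 2723\right) = \left(-40 + 4155\right) \left(-7519\right) = 4115 \left(-7519\right) = -30940685$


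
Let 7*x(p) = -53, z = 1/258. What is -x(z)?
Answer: 53/7 ≈ 7.5714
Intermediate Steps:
z = 1/258 ≈ 0.0038760
x(p) = -53/7 (x(p) = (⅐)*(-53) = -53/7)
-x(z) = -1*(-53/7) = 53/7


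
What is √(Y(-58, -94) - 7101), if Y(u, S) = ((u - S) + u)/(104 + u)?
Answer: I*√3756682/23 ≈ 84.27*I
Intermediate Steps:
Y(u, S) = (-S + 2*u)/(104 + u)
√(Y(-58, -94) - 7101) = √((-1*(-94) + 2*(-58))/(104 - 58) - 7101) = √((94 - 116)/46 - 7101) = √((1/46)*(-22) - 7101) = √(-11/23 - 7101) = √(-163334/23) = I*√3756682/23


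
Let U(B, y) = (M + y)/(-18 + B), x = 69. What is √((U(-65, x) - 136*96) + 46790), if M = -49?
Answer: √232391866/83 ≈ 183.67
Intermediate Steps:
U(B, y) = (-49 + y)/(-18 + B)
√((U(-65, x) - 136*96) + 46790) = √(((-49 + 69)/(-18 - 65) - 136*96) + 46790) = √((20/(-83) - 13056) + 46790) = √((-1/83*20 - 13056) + 46790) = √((-20/83 - 13056) + 46790) = √(-1083668/83 + 46790) = √(2799902/83) = √232391866/83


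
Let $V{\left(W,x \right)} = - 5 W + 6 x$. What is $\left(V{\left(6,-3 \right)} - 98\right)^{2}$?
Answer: $21316$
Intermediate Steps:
$\left(V{\left(6,-3 \right)} - 98\right)^{2} = \left(\left(\left(-5\right) 6 + 6 \left(-3\right)\right) - 98\right)^{2} = \left(\left(-30 - 18\right) - 98\right)^{2} = \left(-48 - 98\right)^{2} = \left(-146\right)^{2} = 21316$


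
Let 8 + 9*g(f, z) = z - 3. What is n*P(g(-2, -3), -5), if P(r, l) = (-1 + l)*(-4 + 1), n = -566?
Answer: -10188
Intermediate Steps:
g(f, z) = -11/9 + z/9 (g(f, z) = -8/9 + (z - 3)/9 = -8/9 + (-3 + z)/9 = -8/9 + (-⅓ + z/9) = -11/9 + z/9)
P(r, l) = 3 - 3*l (P(r, l) = (-1 + l)*(-3) = 3 - 3*l)
n*P(g(-2, -3), -5) = -566*(3 - 3*(-5)) = -566*(3 + 15) = -566*18 = -10188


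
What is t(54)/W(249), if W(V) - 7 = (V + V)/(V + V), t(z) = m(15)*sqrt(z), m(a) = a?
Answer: 45*sqrt(6)/8 ≈ 13.778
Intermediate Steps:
t(z) = 15*sqrt(z)
W(V) = 8 (W(V) = 7 + (V + V)/(V + V) = 7 + (2*V)/((2*V)) = 7 + (2*V)*(1/(2*V)) = 7 + 1 = 8)
t(54)/W(249) = (15*sqrt(54))/8 = (15*(3*sqrt(6)))*(1/8) = (45*sqrt(6))*(1/8) = 45*sqrt(6)/8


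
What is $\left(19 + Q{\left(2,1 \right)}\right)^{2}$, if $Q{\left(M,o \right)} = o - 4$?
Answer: $256$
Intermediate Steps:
$Q{\left(M,o \right)} = -4 + o$ ($Q{\left(M,o \right)} = o - 4 = -4 + o$)
$\left(19 + Q{\left(2,1 \right)}\right)^{2} = \left(19 + \left(-4 + 1\right)\right)^{2} = \left(19 - 3\right)^{2} = 16^{2} = 256$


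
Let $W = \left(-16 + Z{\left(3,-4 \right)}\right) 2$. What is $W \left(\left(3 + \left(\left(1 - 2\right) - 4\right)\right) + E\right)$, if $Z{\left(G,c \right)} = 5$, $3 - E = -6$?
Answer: $-154$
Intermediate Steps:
$E = 9$ ($E = 3 - -6 = 3 + 6 = 9$)
$W = -22$ ($W = \left(-16 + 5\right) 2 = \left(-11\right) 2 = -22$)
$W \left(\left(3 + \left(\left(1 - 2\right) - 4\right)\right) + E\right) = - 22 \left(\left(3 + \left(\left(1 - 2\right) - 4\right)\right) + 9\right) = - 22 \left(\left(3 - 5\right) + 9\right) = - 22 \left(-2 + 9\right) = \left(-22\right) 7 = -154$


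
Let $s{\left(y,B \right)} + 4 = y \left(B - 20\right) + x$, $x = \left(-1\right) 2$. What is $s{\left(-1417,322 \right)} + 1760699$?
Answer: $1332759$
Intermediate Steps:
$x = -2$
$s{\left(y,B \right)} = -6 + y \left(-20 + B\right)$ ($s{\left(y,B \right)} = -4 + \left(y \left(B - 20\right) - 2\right) = -4 + \left(y \left(-20 + B\right) - 2\right) = -4 + \left(-2 + y \left(-20 + B\right)\right) = -6 + y \left(-20 + B\right)$)
$s{\left(-1417,322 \right)} + 1760699 = \left(-6 - -28340 + 322 \left(-1417\right)\right) + 1760699 = \left(-6 + 28340 - 456274\right) + 1760699 = -427940 + 1760699 = 1332759$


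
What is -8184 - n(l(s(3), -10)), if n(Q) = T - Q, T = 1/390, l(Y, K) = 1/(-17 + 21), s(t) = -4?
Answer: -6383327/780 ≈ -8183.8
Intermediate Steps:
l(Y, K) = 1/4
T = 1/390 ≈ 0.0025641
n(Q) = 1/390 - Q
-8184 - n(l(s(3), -10)) = -8184 - (1/390 - 1*1/4) = -8184 - (1/390 - 1/4) = -8184 - 1*(-193/780) = -8184 + 193/780 = -6383327/780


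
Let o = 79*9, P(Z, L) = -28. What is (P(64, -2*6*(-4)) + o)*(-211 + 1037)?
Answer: 564158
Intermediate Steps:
o = 711
(P(64, -2*6*(-4)) + o)*(-211 + 1037) = (-28 + 711)*(-211 + 1037) = 683*826 = 564158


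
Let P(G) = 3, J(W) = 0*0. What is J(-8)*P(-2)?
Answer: 0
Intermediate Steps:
J(W) = 0
J(-8)*P(-2) = 0*3 = 0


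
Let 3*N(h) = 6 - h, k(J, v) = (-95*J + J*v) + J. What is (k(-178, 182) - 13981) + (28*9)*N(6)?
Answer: -29645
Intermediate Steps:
k(J, v) = -94*J + J*v
N(h) = 2 - h/3 (N(h) = (6 - h)/3 = 2 - h/3)
(k(-178, 182) - 13981) + (28*9)*N(6) = (-178*(-94 + 182) - 13981) + (28*9)*(2 - ⅓*6) = (-178*88 - 13981) + 252*(2 - 2) = (-15664 - 13981) + 252*0 = -29645 + 0 = -29645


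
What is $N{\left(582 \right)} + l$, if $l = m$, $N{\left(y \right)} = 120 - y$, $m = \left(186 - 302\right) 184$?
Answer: $-21806$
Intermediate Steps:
$m = -21344$ ($m = \left(-116\right) 184 = -21344$)
$l = -21344$
$N{\left(582 \right)} + l = \left(120 - 582\right) - 21344 = -462 - 21344 = -21806$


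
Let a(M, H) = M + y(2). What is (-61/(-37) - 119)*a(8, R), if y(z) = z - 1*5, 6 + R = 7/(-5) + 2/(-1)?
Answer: -21710/37 ≈ -586.76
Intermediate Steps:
R = -47/5 (R = -6 + (7/(-5) + 2/(-1)) = -6 + (7*(-⅕) + 2*(-1)) = -6 + (-7/5 - 2) = -6 - 17/5 = -47/5 ≈ -9.4000)
y(z) = -5 + z (y(z) = z - 5 = -5 + z)
a(M, H) = -3 + M (a(M, H) = M + (-5 + 2) = M - 3 = -3 + M)
(-61/(-37) - 119)*a(8, R) = (-61/(-37) - 119)*(-3 + 8) = (-61*(-1/37) - 119)*5 = (61/37 - 119)*5 = -4342/37*5 = -21710/37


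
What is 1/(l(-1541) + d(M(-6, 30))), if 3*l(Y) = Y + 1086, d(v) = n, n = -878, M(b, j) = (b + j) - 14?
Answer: -3/3089 ≈ -0.00097119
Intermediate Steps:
M(b, j) = -14 + b + j
d(v) = -878
l(Y) = 362 + Y/3 (l(Y) = (Y + 1086)/3 = (1086 + Y)/3 = 362 + Y/3)
1/(l(-1541) + d(M(-6, 30))) = 1/((362 + (⅓)*(-1541)) - 878) = 1/((362 - 1541/3) - 878) = 1/(-455/3 - 878) = 1/(-3089/3) = -3/3089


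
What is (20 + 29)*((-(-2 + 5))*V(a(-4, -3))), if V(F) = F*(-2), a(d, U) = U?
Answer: -882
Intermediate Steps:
V(F) = -2*F
(20 + 29)*((-(-2 + 5))*V(a(-4, -3))) = (20 + 29)*((-(-2 + 5))*(-2*(-3))) = 49*(-1*3*6) = 49*(-3*6) = 49*(-18) = -882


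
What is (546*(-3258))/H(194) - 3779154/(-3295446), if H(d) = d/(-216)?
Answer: 105519002928627/53276377 ≈ 1.9806e+6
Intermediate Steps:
H(d) = -d/216 (H(d) = d*(-1/216) = -d/216)
(546*(-3258))/H(194) - 3779154/(-3295446) = (546*(-3258))/((-1/216*194)) - 3779154/(-3295446) = -1778868/(-97/108) - 3779154*(-1/3295446) = -1778868*(-108/97) + 629859/549241 = 192117744/97 + 629859/549241 = 105519002928627/53276377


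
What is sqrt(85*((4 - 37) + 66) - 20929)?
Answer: 2*I*sqrt(4531) ≈ 134.63*I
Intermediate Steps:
sqrt(85*((4 - 37) + 66) - 20929) = sqrt(85*(-33 + 66) - 20929) = sqrt(85*33 - 20929) = sqrt(2805 - 20929) = sqrt(-18124) = 2*I*sqrt(4531)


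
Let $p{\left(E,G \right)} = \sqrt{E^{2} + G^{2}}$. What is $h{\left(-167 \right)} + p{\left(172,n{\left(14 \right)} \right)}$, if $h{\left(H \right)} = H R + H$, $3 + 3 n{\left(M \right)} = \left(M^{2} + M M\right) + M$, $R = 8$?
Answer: $-1503 + \frac{\sqrt{428665}}{3} \approx -1284.8$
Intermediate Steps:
$n{\left(M \right)} = -1 + \frac{M}{3} + \frac{2 M^{2}}{3}$ ($n{\left(M \right)} = -1 + \frac{\left(M^{2} + M M\right) + M}{3} = -1 + \frac{\left(M^{2} + M^{2}\right) + M}{3} = -1 + \frac{2 M^{2} + M}{3} = -1 + \frac{M + 2 M^{2}}{3} = -1 + \left(\frac{M}{3} + \frac{2 M^{2}}{3}\right) = -1 + \frac{M}{3} + \frac{2 M^{2}}{3}$)
$h{\left(H \right)} = 9 H$ ($h{\left(H \right)} = H 8 + H = 8 H + H = 9 H$)
$h{\left(-167 \right)} + p{\left(172,n{\left(14 \right)} \right)} = 9 \left(-167\right) + \sqrt{172^{2} + \left(-1 + \frac{1}{3} \cdot 14 + \frac{2 \cdot 14^{2}}{3}\right)^{2}} = -1503 + \sqrt{29584 + \left(-1 + \frac{14}{3} + \frac{2}{3} \cdot 196\right)^{2}} = -1503 + \sqrt{29584 + \left(-1 + \frac{14}{3} + \frac{392}{3}\right)^{2}} = -1503 + \sqrt{29584 + \left(\frac{403}{3}\right)^{2}} = -1503 + \sqrt{29584 + \frac{162409}{9}} = -1503 + \sqrt{\frac{428665}{9}} = -1503 + \frac{\sqrt{428665}}{3}$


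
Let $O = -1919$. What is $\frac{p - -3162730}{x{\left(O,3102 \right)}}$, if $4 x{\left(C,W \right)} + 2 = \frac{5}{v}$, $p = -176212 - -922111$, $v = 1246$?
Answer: $- \frac{19480606936}{2487} \approx -7.833 \cdot 10^{6}$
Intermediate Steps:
$p = 745899$ ($p = -176212 + 922111 = 745899$)
$x{\left(C,W \right)} = - \frac{2487}{4984}$ ($x{\left(C,W \right)} = - \frac{1}{2} + \frac{5 \cdot \frac{1}{1246}}{4} = - \frac{1}{2} + \frac{1}{4} \cdot \frac{5}{1246} = - \frac{1}{2} + \frac{5}{4984} = - \frac{2487}{4984}$)
$\frac{p - -3162730}{x{\left(O,3102 \right)}} = \frac{745899 - -3162730}{- \frac{2487}{4984}} = \left(745899 + 3162730\right) \left(- \frac{4984}{2487}\right) = 3908629 \left(- \frac{4984}{2487}\right) = - \frac{19480606936}{2487}$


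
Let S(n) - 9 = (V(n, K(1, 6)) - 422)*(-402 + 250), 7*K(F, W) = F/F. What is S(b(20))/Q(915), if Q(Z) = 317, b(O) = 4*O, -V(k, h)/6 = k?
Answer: 137113/317 ≈ 432.53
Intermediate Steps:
K(F, W) = 1/7 (K(F, W) = (F/F)/7 = (1/7)*1 = 1/7)
V(k, h) = -6*k
S(n) = 64153 + 912*n (S(n) = 9 + (-6*n - 422)*(-402 + 250) = 9 + (-422 - 6*n)*(-152) = 9 + (64144 + 912*n) = 64153 + 912*n)
S(b(20))/Q(915) = (64153 + 912*(4*20))/317 = (64153 + 912*80)*(1/317) = (64153 + 72960)*(1/317) = 137113*(1/317) = 137113/317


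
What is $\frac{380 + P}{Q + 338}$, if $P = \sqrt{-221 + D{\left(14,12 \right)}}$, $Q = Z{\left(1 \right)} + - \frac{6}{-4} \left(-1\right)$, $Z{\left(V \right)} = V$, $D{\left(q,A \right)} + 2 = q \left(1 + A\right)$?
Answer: $\frac{152}{135} + \frac{2 i \sqrt{41}}{675} \approx 1.1259 + 0.018972 i$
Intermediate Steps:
$D{\left(q,A \right)} = -2 + q \left(1 + A\right)$
$Q = - \frac{1}{2}$ ($Q = 1 + - \frac{6}{-4} \left(-1\right) = 1 + \left(-6\right) \left(- \frac{1}{4}\right) \left(-1\right) = 1 + \frac{3}{2} \left(-1\right) = 1 - \frac{3}{2} = - \frac{1}{2} \approx -0.5$)
$P = i \sqrt{41}$ ($P = \sqrt{-221 + \left(-2 + 14 + 12 \cdot 14\right)} = \sqrt{-221 + \left(-2 + 14 + 168\right)} = \sqrt{-221 + 180} = \sqrt{-41} = i \sqrt{41} \approx 6.4031 i$)
$\frac{380 + P}{Q + 338} = \frac{380 + i \sqrt{41}}{- \frac{1}{2} + 338} = \frac{380 + i \sqrt{41}}{\frac{675}{2}} = \left(380 + i \sqrt{41}\right) \frac{2}{675} = \frac{152}{135} + \frac{2 i \sqrt{41}}{675}$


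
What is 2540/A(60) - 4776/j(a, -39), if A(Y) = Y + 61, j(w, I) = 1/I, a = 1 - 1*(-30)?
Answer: 22540484/121 ≈ 1.8629e+5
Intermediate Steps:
a = 31 (a = 1 + 30 = 31)
A(Y) = 61 + Y
2540/A(60) - 4776/j(a, -39) = 2540/(61 + 60) - 4776/(1/(-39)) = 2540/121 - 4776/(-1/39) = 2540*(1/121) - 4776*(-39) = 2540/121 + 186264 = 22540484/121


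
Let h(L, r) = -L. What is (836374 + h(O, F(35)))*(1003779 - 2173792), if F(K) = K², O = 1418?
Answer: -976909374428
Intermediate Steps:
(836374 + h(O, F(35)))*(1003779 - 2173792) = (836374 - 1*1418)*(1003779 - 2173792) = (836374 - 1418)*(-1170013) = 834956*(-1170013) = -976909374428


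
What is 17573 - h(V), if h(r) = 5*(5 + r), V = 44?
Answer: 17328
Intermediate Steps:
h(r) = 25 + 5*r
17573 - h(V) = 17573 - (25 + 5*44) = 17573 - (25 + 220) = 17573 - 1*245 = 17573 - 245 = 17328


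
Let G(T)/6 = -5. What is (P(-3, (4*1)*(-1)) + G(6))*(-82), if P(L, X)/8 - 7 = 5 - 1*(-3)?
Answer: -7380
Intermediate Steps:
G(T) = -30 (G(T) = 6*(-5) = -30)
P(L, X) = 120 (P(L, X) = 56 + 8*(5 - 1*(-3)) = 56 + 8*(5 + 3) = 56 + 8*8 = 56 + 64 = 120)
(P(-3, (4*1)*(-1)) + G(6))*(-82) = (120 - 30)*(-82) = 90*(-82) = -7380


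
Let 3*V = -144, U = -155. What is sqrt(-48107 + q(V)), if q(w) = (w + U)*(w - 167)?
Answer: I*sqrt(4462) ≈ 66.798*I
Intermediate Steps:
V = -48 (V = (1/3)*(-144) = -48)
q(w) = (-167 + w)*(-155 + w) (q(w) = (w - 155)*(w - 167) = (-155 + w)*(-167 + w) = (-167 + w)*(-155 + w))
sqrt(-48107 + q(V)) = sqrt(-48107 + (25885 + (-48)**2 - 322*(-48))) = sqrt(-48107 + (25885 + 2304 + 15456)) = sqrt(-48107 + 43645) = sqrt(-4462) = I*sqrt(4462)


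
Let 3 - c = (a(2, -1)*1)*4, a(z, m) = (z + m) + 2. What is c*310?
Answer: -2790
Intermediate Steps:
a(z, m) = 2 + m + z (a(z, m) = (m + z) + 2 = 2 + m + z)
c = -9 (c = 3 - (2 - 1 + 2)*1*4 = 3 - 3*1*4 = 3 - 3*4 = 3 - 1*12 = 3 - 12 = -9)
c*310 = -9*310 = -2790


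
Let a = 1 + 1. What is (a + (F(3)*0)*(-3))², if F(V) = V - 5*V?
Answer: 4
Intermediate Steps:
F(V) = -4*V
a = 2
(a + (F(3)*0)*(-3))² = (2 + (-4*3*0)*(-3))² = (2 - 12*0*(-3))² = (2 + 0*(-3))² = (2 + 0)² = 2² = 4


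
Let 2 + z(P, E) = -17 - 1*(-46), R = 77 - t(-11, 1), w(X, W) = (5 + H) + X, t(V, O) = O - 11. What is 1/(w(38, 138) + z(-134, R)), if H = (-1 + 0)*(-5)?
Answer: 1/75 ≈ 0.013333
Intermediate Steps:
H = 5 (H = -1*(-5) = 5)
t(V, O) = -11 + O
w(X, W) = 10 + X (w(X, W) = (5 + 5) + X = 10 + X)
R = 87 (R = 77 - (-11 + 1) = 77 - 1*(-10) = 77 + 10 = 87)
z(P, E) = 27 (z(P, E) = -2 + (-17 - 1*(-46)) = -2 + (-17 + 46) = -2 + 29 = 27)
1/(w(38, 138) + z(-134, R)) = 1/((10 + 38) + 27) = 1/(48 + 27) = 1/75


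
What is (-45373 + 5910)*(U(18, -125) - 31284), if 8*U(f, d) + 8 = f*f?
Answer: 2466003407/2 ≈ 1.2330e+9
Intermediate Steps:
U(f, d) = -1 + f²/8 (U(f, d) = -1 + (f*f)/8 = -1 + f²/8)
(-45373 + 5910)*(U(18, -125) - 31284) = (-45373 + 5910)*((-1 + (⅛)*18²) - 31284) = -39463*((-1 + (⅛)*324) - 31284) = -39463*((-1 + 81/2) - 31284) = -39463*(79/2 - 31284) = -39463*(-62489/2) = 2466003407/2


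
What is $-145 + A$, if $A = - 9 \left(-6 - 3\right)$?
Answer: $-64$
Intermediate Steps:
$A = 81$ ($A = \left(-9\right) \left(-9\right) = 81$)
$-145 + A = -145 + 81 = -64$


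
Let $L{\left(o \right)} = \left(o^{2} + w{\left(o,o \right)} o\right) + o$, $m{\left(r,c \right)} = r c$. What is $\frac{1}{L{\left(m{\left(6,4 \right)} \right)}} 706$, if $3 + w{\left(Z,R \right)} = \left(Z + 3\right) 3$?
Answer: $\frac{353}{1236} \approx 0.2856$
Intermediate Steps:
$m{\left(r,c \right)} = c r$
$w{\left(Z,R \right)} = 6 + 3 Z$ ($w{\left(Z,R \right)} = -3 + \left(Z + 3\right) 3 = -3 + \left(3 + Z\right) 3 = -3 + \left(9 + 3 Z\right) = 6 + 3 Z$)
$L{\left(o \right)} = o + o^{2} + o \left(6 + 3 o\right)$ ($L{\left(o \right)} = \left(o^{2} + \left(6 + 3 o\right) o\right) + o = \left(o^{2} + o \left(6 + 3 o\right)\right) + o = o + o^{2} + o \left(6 + 3 o\right)$)
$\frac{1}{L{\left(m{\left(6,4 \right)} \right)}} 706 = \frac{1}{4 \cdot 6 \left(7 + 4 \cdot 4 \cdot 6\right)} 706 = \frac{1}{24 \left(7 + 4 \cdot 24\right)} 706 = \frac{1}{24 \left(7 + 96\right)} 706 = \frac{1}{24 \cdot 103} \cdot 706 = \frac{1}{2472} \cdot 706 = \frac{353}{1236}$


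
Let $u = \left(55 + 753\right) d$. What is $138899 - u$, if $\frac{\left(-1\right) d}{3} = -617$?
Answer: $-1356709$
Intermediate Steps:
$d = 1851$ ($d = \left(-3\right) \left(-617\right) = 1851$)
$u = 1495608$ ($u = \left(55 + 753\right) 1851 = 808 \cdot 1851 = 1495608$)
$138899 - u = 138899 - 1495608 = -1356709$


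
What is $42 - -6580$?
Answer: $6622$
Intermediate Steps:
$42 - -6580 = 42 + 6580 = 6622$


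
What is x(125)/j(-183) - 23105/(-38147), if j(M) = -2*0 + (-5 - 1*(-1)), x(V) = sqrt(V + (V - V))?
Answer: 23105/38147 - 5*sqrt(5)/4 ≈ -2.1894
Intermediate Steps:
x(V) = sqrt(V) (x(V) = sqrt(V + 0) = sqrt(V))
j(M) = -4 (j(M) = 0 + (-5 + 1) = 0 - 4 = -4)
x(125)/j(-183) - 23105/(-38147) = sqrt(125)/(-4) - 23105/(-38147) = (5*sqrt(5))*(-1/4) - 23105*(-1/38147) = -5*sqrt(5)/4 + 23105/38147 = 23105/38147 - 5*sqrt(5)/4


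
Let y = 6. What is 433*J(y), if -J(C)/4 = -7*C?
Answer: 72744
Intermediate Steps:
J(C) = 28*C (J(C) = -(-28)*C = 28*C)
433*J(y) = 433*(28*6) = 433*168 = 72744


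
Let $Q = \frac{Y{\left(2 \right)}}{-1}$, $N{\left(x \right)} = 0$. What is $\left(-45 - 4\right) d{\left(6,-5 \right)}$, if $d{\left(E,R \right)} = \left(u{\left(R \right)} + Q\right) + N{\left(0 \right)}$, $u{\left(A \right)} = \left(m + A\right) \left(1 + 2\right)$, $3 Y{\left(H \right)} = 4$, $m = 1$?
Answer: $\frac{1960}{3} \approx 653.33$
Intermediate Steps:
$Y{\left(H \right)} = \frac{4}{3}$ ($Y{\left(H \right)} = \frac{1}{3} \cdot 4 = \frac{4}{3}$)
$u{\left(A \right)} = 3 + 3 A$ ($u{\left(A \right)} = \left(1 + A\right) \left(1 + 2\right) = \left(1 + A\right) 3 = 3 + 3 A$)
$Q = - \frac{4}{3}$ ($Q = \frac{4}{3 \left(-1\right)} = \frac{4}{3} \left(-1\right) = - \frac{4}{3} \approx -1.3333$)
$d{\left(E,R \right)} = \frac{5}{3} + 3 R$ ($d{\left(E,R \right)} = \left(\left(3 + 3 R\right) - \frac{4}{3}\right) + 0 = \left(\frac{5}{3} + 3 R\right) + 0 = \frac{5}{3} + 3 R$)
$\left(-45 - 4\right) d{\left(6,-5 \right)} = \left(-45 - 4\right) \left(\frac{5}{3} + 3 \left(-5\right)\right) = - 49 \left(\frac{5}{3} - 15\right) = \left(-49\right) \left(- \frac{40}{3}\right) = \frac{1960}{3}$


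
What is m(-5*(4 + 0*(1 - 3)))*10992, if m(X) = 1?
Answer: 10992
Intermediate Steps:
m(-5*(4 + 0*(1 - 3)))*10992 = 1*10992 = 10992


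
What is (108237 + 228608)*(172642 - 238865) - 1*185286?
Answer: -22307071721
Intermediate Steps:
(108237 + 228608)*(172642 - 238865) - 1*185286 = 336845*(-66223) - 185286 = -22306886435 - 185286 = -22307071721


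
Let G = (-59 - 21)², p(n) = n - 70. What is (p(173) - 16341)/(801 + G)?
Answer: -16238/7201 ≈ -2.2550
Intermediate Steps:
p(n) = -70 + n
G = 6400 (G = (-80)² = 6400)
(p(173) - 16341)/(801 + G) = ((-70 + 173) - 16341)/(801 + 6400) = (103 - 16341)/7201 = -16238*1/7201 = -16238/7201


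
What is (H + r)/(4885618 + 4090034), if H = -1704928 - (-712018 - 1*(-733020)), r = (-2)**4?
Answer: -862957/4487826 ≈ -0.19229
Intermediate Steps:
r = 16
H = -1725930 (H = -1704928 - (-712018 + 733020) = -1704928 - 1*21002 = -1704928 - 21002 = -1725930)
(H + r)/(4885618 + 4090034) = (-1725930 + 16)/(4885618 + 4090034) = -1725914/8975652 = -1725914*1/8975652 = -862957/4487826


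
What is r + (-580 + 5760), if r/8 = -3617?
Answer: -23756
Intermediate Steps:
r = -28936 (r = 8*(-3617) = -28936)
r + (-580 + 5760) = -28936 + (-580 + 5760) = -28936 + 5180 = -23756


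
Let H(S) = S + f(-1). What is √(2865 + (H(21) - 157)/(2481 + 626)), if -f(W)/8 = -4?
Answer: √163649753/239 ≈ 53.525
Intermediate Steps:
f(W) = 32 (f(W) = -8*(-4) = 32)
H(S) = 32 + S (H(S) = S + 32 = 32 + S)
√(2865 + (H(21) - 157)/(2481 + 626)) = √(2865 + ((32 + 21) - 157)/(2481 + 626)) = √(2865 + (53 - 157)/3107) = √(2865 - 104*1/3107) = √(2865 - 8/239) = √(684727/239) = √163649753/239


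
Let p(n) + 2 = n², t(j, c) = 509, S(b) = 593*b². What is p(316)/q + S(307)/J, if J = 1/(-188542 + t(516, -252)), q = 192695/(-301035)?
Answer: -405010206082240837/38539 ≈ -1.0509e+13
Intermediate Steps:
p(n) = -2 + n²
q = -38539/60207 (q = 192695*(-1/301035) = -38539/60207 ≈ -0.64011)
J = -1/188033 (J = 1/(-188542 + 509) = 1/(-188033) = -1/188033 ≈ -5.3182e-6)
p(316)/q + S(307)/J = (-2 + 316²)/(-38539/60207) + (593*307²)/(-1/188033) = (-2 + 99856)*(-60207/38539) + (593*94249)*(-188033) = 99854*(-60207/38539) + 55889657*(-188033) = -6011909778/38539 - 10509099874681 = -405010206082240837/38539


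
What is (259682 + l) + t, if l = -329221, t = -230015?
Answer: -299554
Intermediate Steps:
(259682 + l) + t = (259682 - 329221) - 230015 = -69539 - 230015 = -299554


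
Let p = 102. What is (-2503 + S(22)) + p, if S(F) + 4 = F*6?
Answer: -2273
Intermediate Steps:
S(F) = -4 + 6*F (S(F) = -4 + F*6 = -4 + 6*F)
(-2503 + S(22)) + p = (-2503 + (-4 + 6*22)) + 102 = (-2503 + (-4 + 132)) + 102 = (-2503 + 128) + 102 = -2375 + 102 = -2273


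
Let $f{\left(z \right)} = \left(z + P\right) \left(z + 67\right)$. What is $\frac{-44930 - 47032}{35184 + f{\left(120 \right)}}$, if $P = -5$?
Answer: $- \frac{91962}{56689} \approx -1.6222$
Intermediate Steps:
$f{\left(z \right)} = \left(-5 + z\right) \left(67 + z\right)$ ($f{\left(z \right)} = \left(z - 5\right) \left(z + 67\right) = \left(-5 + z\right) \left(67 + z\right)$)
$\frac{-44930 - 47032}{35184 + f{\left(120 \right)}} = \frac{-44930 - 47032}{35184 + \left(-335 + 120^{2} + 62 \cdot 120\right)} = - \frac{91962}{35184 + \left(-335 + 14400 + 7440\right)} = - \frac{91962}{35184 + 21505} = - \frac{91962}{56689}$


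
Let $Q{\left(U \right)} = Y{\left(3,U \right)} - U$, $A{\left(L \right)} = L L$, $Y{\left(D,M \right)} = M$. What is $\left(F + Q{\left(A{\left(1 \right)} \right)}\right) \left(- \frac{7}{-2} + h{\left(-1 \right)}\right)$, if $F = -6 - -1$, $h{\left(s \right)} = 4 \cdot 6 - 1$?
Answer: $- \frac{265}{2} \approx -132.5$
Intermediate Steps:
$A{\left(L \right)} = L^{2}$
$h{\left(s \right)} = 23$ ($h{\left(s \right)} = 24 - 1 = 23$)
$Q{\left(U \right)} = 0$ ($Q{\left(U \right)} = U - U = 0$)
$F = -5$ ($F = -6 + 1 = -5$)
$\left(F + Q{\left(A{\left(1 \right)} \right)}\right) \left(- \frac{7}{-2} + h{\left(-1 \right)}\right) = \left(-5 + 0\right) \left(- \frac{7}{-2} + 23\right) = - 5 \left(\left(-7\right) \left(- \frac{1}{2}\right) + 23\right) = - 5 \left(\frac{7}{2} + 23\right) = \left(-5\right) \frac{53}{2} = - \frac{265}{2}$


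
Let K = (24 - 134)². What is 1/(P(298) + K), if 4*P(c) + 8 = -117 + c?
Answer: 4/48573 ≈ 8.2350e-5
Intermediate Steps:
P(c) = -125/4 + c/4 (P(c) = -2 + (-117 + c)/4 = -2 + (-117/4 + c/4) = -125/4 + c/4)
K = 12100 (K = (-110)² = 12100)
1/(P(298) + K) = 1/((-125/4 + (¼)*298) + 12100) = 1/((-125/4 + 149/2) + 12100) = 1/(173/4 + 12100) = 1/(48573/4) = 4/48573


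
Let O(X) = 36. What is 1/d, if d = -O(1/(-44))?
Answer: -1/36 ≈ -0.027778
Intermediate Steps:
d = -36 (d = -1*36 = -36)
1/d = 1/(-36) = -1/36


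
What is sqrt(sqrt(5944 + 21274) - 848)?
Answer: sqrt(-848 + sqrt(27218)) ≈ 26.135*I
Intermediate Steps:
sqrt(sqrt(5944 + 21274) - 848) = sqrt(sqrt(27218) - 848) = sqrt(-848 + sqrt(27218))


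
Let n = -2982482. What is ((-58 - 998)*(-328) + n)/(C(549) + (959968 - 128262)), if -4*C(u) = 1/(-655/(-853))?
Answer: -6906618680/2179068867 ≈ -3.1695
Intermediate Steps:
C(u) = -853/2620 (C(u) = -1/(4*((-655/(-853)))) = -1/(4*((-655*(-1/853)))) = -1/(4*655/853) = -¼*853/655 = -853/2620)
((-58 - 998)*(-328) + n)/(C(549) + (959968 - 128262)) = ((-58 - 998)*(-328) - 2982482)/(-853/2620 + (959968 - 128262)) = (-1056*(-328) - 2982482)/(-853/2620 + 831706) = (346368 - 2982482)/(2179068867/2620) = -2636114*2620/2179068867 = -6906618680/2179068867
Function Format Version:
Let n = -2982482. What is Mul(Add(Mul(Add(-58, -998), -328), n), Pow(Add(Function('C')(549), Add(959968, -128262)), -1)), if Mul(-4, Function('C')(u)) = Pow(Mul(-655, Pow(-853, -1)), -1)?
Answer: Rational(-6906618680, 2179068867) ≈ -3.1695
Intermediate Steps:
Function('C')(u) = Rational(-853, 2620) (Function('C')(u) = Mul(Rational(-1, 4), Pow(Mul(-655, Pow(-853, -1)), -1)) = Mul(Rational(-1, 4), Pow(Mul(-655, Rational(-1, 853)), -1)) = Mul(Rational(-1, 4), Pow(Rational(655, 853), -1)) = Mul(Rational(-1, 4), Rational(853, 655)) = Rational(-853, 2620))
Mul(Add(Mul(Add(-58, -998), -328), n), Pow(Add(Function('C')(549), Add(959968, -128262)), -1)) = Mul(Add(Mul(Add(-58, -998), -328), -2982482), Pow(Add(Rational(-853, 2620), Add(959968, -128262)), -1)) = Mul(Add(Mul(-1056, -328), -2982482), Pow(Add(Rational(-853, 2620), 831706), -1)) = Mul(Add(346368, -2982482), Pow(Rational(2179068867, 2620), -1)) = Mul(-2636114, Rational(2620, 2179068867)) = Rational(-6906618680, 2179068867)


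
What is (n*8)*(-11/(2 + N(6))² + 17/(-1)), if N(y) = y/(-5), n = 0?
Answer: 0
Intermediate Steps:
N(y) = -y/5 (N(y) = y*(-⅕) = -y/5)
(n*8)*(-11/(2 + N(6))² + 17/(-1)) = (0*8)*(-11/(2 - ⅕*6)² + 17/(-1)) = 0*(-11/(2 - 6/5)² + 17*(-1)) = 0*(-11/((⅘)²) - 17) = 0*(-11/16/25 - 17) = 0*(-11*25/16 - 17) = 0*(-275/16 - 17) = 0*(-547/16) = 0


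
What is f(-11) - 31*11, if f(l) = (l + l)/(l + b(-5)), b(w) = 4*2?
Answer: -1001/3 ≈ -333.67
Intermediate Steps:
b(w) = 8
f(l) = 2*l/(8 + l) (f(l) = (l + l)/(l + 8) = (2*l)/(8 + l) = 2*l/(8 + l))
f(-11) - 31*11 = 2*(-11)/(8 - 11) - 31*11 = 2*(-11)/(-3) - 341 = 2*(-11)*(-⅓) - 341 = 22/3 - 341 = -1001/3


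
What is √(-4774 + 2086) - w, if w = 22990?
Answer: -22990 + 8*I*√42 ≈ -22990.0 + 51.846*I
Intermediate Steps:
√(-4774 + 2086) - w = √(-4774 + 2086) - 1*22990 = √(-2688) - 22990 = 8*I*√42 - 22990 = -22990 + 8*I*√42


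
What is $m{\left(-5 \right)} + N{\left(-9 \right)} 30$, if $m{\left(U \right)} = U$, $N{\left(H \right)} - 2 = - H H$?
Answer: $-2375$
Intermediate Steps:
$N{\left(H \right)} = 2 - H^{2}$ ($N{\left(H \right)} = 2 + - H H = 2 - H^{2}$)
$m{\left(-5 \right)} + N{\left(-9 \right)} 30 = -5 + \left(2 - \left(-9\right)^{2}\right) 30 = -5 + \left(2 - 81\right) 30 = -5 - 2370 = -2375$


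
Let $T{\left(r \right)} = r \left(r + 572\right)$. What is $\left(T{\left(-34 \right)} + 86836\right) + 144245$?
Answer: $212789$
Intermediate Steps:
$T{\left(r \right)} = r \left(572 + r\right)$
$\left(T{\left(-34 \right)} + 86836\right) + 144245 = \left(- 34 \left(572 - 34\right) + 86836\right) + 144245 = \left(\left(-34\right) 538 + 86836\right) + 144245 = \left(-18292 + 86836\right) + 144245 = 68544 + 144245 = 212789$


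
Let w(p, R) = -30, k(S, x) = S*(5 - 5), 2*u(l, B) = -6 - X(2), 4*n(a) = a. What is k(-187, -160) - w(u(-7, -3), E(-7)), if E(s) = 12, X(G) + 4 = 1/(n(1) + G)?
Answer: 30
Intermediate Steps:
n(a) = a/4
X(G) = -4 + 1/(¼ + G) (X(G) = -4 + 1/((¼)*1 + G) = -4 + 1/(¼ + G))
u(l, B) = -11/9 (u(l, B) = (-6 - (-16)*2/(1 + 4*2))/2 = (-6 - (-16)*2/(1 + 8))/2 = (-6 - (-16)*2/9)/2 = (-6 - 1*(-32/9))/2 = (-6 + 32/9)/2 = (½)*(-22/9) = -11/9)
k(S, x) = 0 (k(S, x) = S*0 = 0)
k(-187, -160) - w(u(-7, -3), E(-7)) = 0 - 1*(-30) = 0 + 30 = 30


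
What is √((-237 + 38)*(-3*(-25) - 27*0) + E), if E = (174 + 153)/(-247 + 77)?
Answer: 3*I*√47932010/170 ≈ 122.18*I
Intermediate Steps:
E = -327/170 (E = 327/(-170) = 327*(-1/170) = -327/170 ≈ -1.9235)
√((-237 + 38)*(-3*(-25) - 27*0) + E) = √((-237 + 38)*(-3*(-25) - 27*0) - 327/170) = √(-199*(75 + 0) - 327/170) = √(-199*75 - 327/170) = √(-14925 - 327/170) = √(-2537577/170) = 3*I*√47932010/170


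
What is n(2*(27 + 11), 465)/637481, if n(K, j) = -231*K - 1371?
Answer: -18927/637481 ≈ -0.029690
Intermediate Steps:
n(K, j) = -1371 - 231*K
n(2*(27 + 11), 465)/637481 = (-1371 - 462*(27 + 11))/637481 = (-1371 - 462*38)*(1/637481) = (-1371 - 231*76)*(1/637481) = (-1371 - 17556)*(1/637481) = -18927*1/637481 = -18927/637481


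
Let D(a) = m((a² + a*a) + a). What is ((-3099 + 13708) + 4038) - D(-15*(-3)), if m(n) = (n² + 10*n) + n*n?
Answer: -33564353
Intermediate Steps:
m(n) = 2*n² + 10*n (m(n) = (n² + 10*n) + n² = 2*n² + 10*n)
D(a) = 2*(a + 2*a²)*(5 + a + 2*a²) (D(a) = 2*((a² + a*a) + a)*(5 + ((a² + a*a) + a)) = 2*((a² + a²) + a)*(5 + ((a² + a²) + a)) = 2*(2*a² + a)*(5 + (2*a² + a)) = 2*(a + 2*a²)*(5 + (a + 2*a²)) = 2*(a + 2*a²)*(5 + a + 2*a²))
((-3099 + 13708) + 4038) - D(-15*(-3)) = ((-3099 + 13708) + 4038) - 2*(-15*(-3))*(1 + 2*(-15*(-3)))*(5 + (-15*(-3))*(1 + 2*(-15*(-3)))) = (10609 + 4038) - 2*45*(1 + 2*45)*(5 + 45*(1 + 2*45)) = 14647 - 2*45*(1 + 90)*(5 + 45*(1 + 90)) = 14647 - 2*45*91*(5 + 45*91) = 14647 - 2*45*91*(5 + 4095) = 14647 - 2*45*91*4100 = 14647 - 1*33579000 = 14647 - 33579000 = -33564353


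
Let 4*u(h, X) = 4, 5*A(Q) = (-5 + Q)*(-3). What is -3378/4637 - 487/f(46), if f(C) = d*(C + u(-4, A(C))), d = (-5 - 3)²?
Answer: -12419243/13948096 ≈ -0.89039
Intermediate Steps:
d = 64 (d = (-8)² = 64)
A(Q) = 3 - 3*Q/5 (A(Q) = ((-5 + Q)*(-3))/5 = (15 - 3*Q)/5 = 3 - 3*Q/5)
u(h, X) = 1 (u(h, X) = (¼)*4 = 1)
f(C) = 64 + 64*C (f(C) = 64*(C + 1) = 64*(1 + C) = 64 + 64*C)
-3378/4637 - 487/f(46) = -3378/4637 - 487/(64 + 64*46) = -3378*1/4637 - 487/(64 + 2944) = -3378/4637 - 487/3008 = -12419243/13948096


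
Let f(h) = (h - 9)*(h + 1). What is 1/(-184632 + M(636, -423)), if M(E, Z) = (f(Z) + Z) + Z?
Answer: -1/3174 ≈ -0.00031506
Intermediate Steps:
f(h) = (1 + h)*(-9 + h) (f(h) = (-9 + h)*(1 + h) = (1 + h)*(-9 + h))
M(E, Z) = -9 + Z**2 - 6*Z (M(E, Z) = ((-9 + Z**2 - 8*Z) + Z) + Z = (-9 + Z**2 - 7*Z) + Z = -9 + Z**2 - 6*Z)
1/(-184632 + M(636, -423)) = 1/(-184632 + (-9 + (-423)**2 - 6*(-423))) = 1/(-184632 + (-9 + 178929 + 2538)) = 1/(-184632 + 181458) = 1/(-3174) = -1/3174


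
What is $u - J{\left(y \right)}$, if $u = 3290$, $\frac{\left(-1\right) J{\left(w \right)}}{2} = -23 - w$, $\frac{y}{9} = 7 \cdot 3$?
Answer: $2866$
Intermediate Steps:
$y = 189$ ($y = 9 \cdot 7 \cdot 3 = 9 \cdot 21 = 189$)
$J{\left(w \right)} = 46 + 2 w$ ($J{\left(w \right)} = - 2 \left(-23 - w\right) = 46 + 2 w$)
$u - J{\left(y \right)} = 3290 - \left(46 + 2 \cdot 189\right) = 3290 - \left(46 + 378\right) = 3290 - 424 = 2866$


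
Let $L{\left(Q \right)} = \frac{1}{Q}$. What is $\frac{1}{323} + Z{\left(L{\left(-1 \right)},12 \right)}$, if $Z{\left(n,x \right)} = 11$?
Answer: $\frac{3554}{323} \approx 11.003$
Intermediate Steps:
$\frac{1}{323} + Z{\left(L{\left(-1 \right)},12 \right)} = \frac{1}{323} + 11 = \frac{3554}{323}$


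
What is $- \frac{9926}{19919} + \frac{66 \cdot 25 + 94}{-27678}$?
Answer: $- \frac{154735282}{275659041} \approx -0.56133$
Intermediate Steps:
$- \frac{9926}{19919} + \frac{66 \cdot 25 + 94}{-27678} = \left(-9926\right) \frac{1}{19919} + \left(1650 + 94\right) \left(- \frac{1}{27678}\right) = - \frac{9926}{19919} + 1744 \left(- \frac{1}{27678}\right) = - \frac{9926}{19919} - \frac{872}{13839} = - \frac{154735282}{275659041}$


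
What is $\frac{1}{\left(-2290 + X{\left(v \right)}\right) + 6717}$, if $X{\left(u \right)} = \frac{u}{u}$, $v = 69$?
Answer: $\frac{1}{4428} \approx 0.00022584$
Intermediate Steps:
$X{\left(u \right)} = 1$
$\frac{1}{\left(-2290 + X{\left(v \right)}\right) + 6717} = \frac{1}{\left(-2290 + 1\right) + 6717} = \frac{1}{-2289 + 6717} = \frac{1}{4428}$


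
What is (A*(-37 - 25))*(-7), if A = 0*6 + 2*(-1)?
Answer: -868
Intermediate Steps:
A = -2 (A = 0 - 2 = -2)
(A*(-37 - 25))*(-7) = -2*(-37 - 25)*(-7) = -2*(-62)*(-7) = 124*(-7) = -868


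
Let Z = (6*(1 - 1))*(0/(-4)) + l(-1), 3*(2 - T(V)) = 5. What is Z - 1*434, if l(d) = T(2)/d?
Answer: -1303/3 ≈ -434.33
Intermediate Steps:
T(V) = 1/3 (T(V) = 2 - 1/3*5 = 2 - 5/3 = 1/3)
l(d) = 1/(3*d)
Z = -1/3 (Z = (6*(1 - 1))*(0/(-4)) + (1/3)/(-1) = (6*0)*(0*(-1/4)) + (1/3)*(-1) = 0*0 - 1/3 = 0 - 1/3 = -1/3 ≈ -0.33333)
Z - 1*434 = -1/3 - 1*434 = -1/3 - 434 = -1303/3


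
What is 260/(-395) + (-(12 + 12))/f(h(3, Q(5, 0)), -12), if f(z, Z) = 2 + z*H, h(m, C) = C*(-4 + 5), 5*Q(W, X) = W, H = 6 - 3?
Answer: -2156/395 ≈ -5.4582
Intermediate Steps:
H = 3
Q(W, X) = W/5
h(m, C) = C (h(m, C) = C*1 = C)
f(z, Z) = 2 + 3*z (f(z, Z) = 2 + z*3 = 2 + 3*z)
260/(-395) + (-(12 + 12))/f(h(3, Q(5, 0)), -12) = 260/(-395) + (-(12 + 12))/(2 + 3*((1/5)*5)) = 260*(-1/395) + (-1*24)/(2 + 3*1) = -52/79 - 24/(2 + 3) = -52/79 - 24/5 = -2156/395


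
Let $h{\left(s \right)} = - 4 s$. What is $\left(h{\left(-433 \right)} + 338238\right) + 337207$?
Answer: $677177$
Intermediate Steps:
$\left(h{\left(-433 \right)} + 338238\right) + 337207 = \left(\left(-4\right) \left(-433\right) + 338238\right) + 337207 = \left(1732 + 338238\right) + 337207 = 339970 + 337207 = 677177$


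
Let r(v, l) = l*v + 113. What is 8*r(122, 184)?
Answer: 180488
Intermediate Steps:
r(v, l) = 113 + l*v
8*r(122, 184) = 8*(113 + 184*122) = 8*(113 + 22448) = 8*22561 = 180488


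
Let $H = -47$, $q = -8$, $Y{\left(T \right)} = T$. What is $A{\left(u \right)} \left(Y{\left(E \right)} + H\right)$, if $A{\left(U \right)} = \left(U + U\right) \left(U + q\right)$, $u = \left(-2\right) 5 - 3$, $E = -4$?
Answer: $-27846$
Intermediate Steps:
$u = -13$ ($u = -10 - 3 = -13$)
$A{\left(U \right)} = 2 U \left(-8 + U\right)$ ($A{\left(U \right)} = \left(U + U\right) \left(U - 8\right) = 2 U \left(-8 + U\right)$)
$A{\left(u \right)} \left(Y{\left(E \right)} + H\right) = 2 \left(-13\right) \left(-8 - 13\right) \left(-4 - 47\right) = 2 \left(-13\right) \left(-21\right) \left(-51\right) = 546 \left(-51\right) = -27846$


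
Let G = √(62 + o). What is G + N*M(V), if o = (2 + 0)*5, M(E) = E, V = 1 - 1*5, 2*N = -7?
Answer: 14 + 6*√2 ≈ 22.485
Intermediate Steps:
N = -7/2 (N = (½)*(-7) = -7/2 ≈ -3.5000)
V = -4 (V = 1 - 5 = -4)
o = 10 (o = 2*5 = 10)
G = 6*√2 (G = √(62 + 10) = √72 = 6*√2 ≈ 8.4853)
G + N*M(V) = 6*√2 - 7/2*(-4) = 6*√2 + 14 = 14 + 6*√2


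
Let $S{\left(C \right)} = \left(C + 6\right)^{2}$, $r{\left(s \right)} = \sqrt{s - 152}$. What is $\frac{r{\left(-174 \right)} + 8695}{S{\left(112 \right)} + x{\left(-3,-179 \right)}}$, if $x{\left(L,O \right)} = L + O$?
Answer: $\frac{8695}{13742} + \frac{i \sqrt{326}}{13742} \approx 0.63273 + 0.0013139 i$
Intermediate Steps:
$r{\left(s \right)} = \sqrt{-152 + s}$
$S{\left(C \right)} = \left(6 + C\right)^{2}$
$\frac{r{\left(-174 \right)} + 8695}{S{\left(112 \right)} + x{\left(-3,-179 \right)}} = \frac{\sqrt{-152 - 174} + 8695}{\left(6 + 112\right)^{2} - 182} = \frac{\sqrt{-326} + 8695}{118^{2} - 182} = \frac{i \sqrt{326} + 8695}{13924 - 182} = \frac{8695 + i \sqrt{326}}{13742} = \left(8695 + i \sqrt{326}\right) \frac{1}{13742} = \frac{8695}{13742} + \frac{i \sqrt{326}}{13742}$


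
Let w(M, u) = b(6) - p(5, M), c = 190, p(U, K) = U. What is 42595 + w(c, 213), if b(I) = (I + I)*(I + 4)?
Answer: 42710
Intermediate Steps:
b(I) = 2*I*(4 + I) (b(I) = (2*I)*(4 + I) = 2*I*(4 + I))
w(M, u) = 115 (w(M, u) = 2*6*(4 + 6) - 1*5 = 2*6*10 - 5 = 120 - 5 = 115)
42595 + w(c, 213) = 42595 + 115 = 42710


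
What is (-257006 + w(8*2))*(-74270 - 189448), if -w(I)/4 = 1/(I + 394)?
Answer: 13894307730576/205 ≈ 6.7777e+10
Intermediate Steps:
w(I) = -4/(394 + I) (w(I) = -4/(I + 394) = -4/(394 + I))
(-257006 + w(8*2))*(-74270 - 189448) = (-257006 - 4/(394 + 8*2))*(-74270 - 189448) = (-257006 - 4/(394 + 16))*(-263718) = (-257006 - 4/410)*(-263718) = (-257006 - 4*1/410)*(-263718) = (-257006 - 2/205)*(-263718) = -52686232/205*(-263718) = 13894307730576/205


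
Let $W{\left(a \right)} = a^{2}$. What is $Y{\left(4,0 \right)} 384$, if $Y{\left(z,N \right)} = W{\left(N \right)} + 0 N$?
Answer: $0$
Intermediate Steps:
$Y{\left(z,N \right)} = N^{2}$ ($Y{\left(z,N \right)} = N^{2} + 0 N = N^{2} + 0 = N^{2}$)
$Y{\left(4,0 \right)} 384 = 0^{2} \cdot 384 = 0 \cdot 384 = 0$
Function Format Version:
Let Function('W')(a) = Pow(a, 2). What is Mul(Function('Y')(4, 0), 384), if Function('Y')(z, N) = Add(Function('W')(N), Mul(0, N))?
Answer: 0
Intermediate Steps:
Function('Y')(z, N) = Pow(N, 2) (Function('Y')(z, N) = Add(Pow(N, 2), Mul(0, N)) = Add(Pow(N, 2), 0) = Pow(N, 2))
Mul(Function('Y')(4, 0), 384) = Mul(Pow(0, 2), 384) = Mul(0, 384) = 0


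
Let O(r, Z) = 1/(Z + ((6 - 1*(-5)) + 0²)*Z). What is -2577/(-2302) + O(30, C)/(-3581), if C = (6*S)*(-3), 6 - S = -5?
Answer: 10963146707/9793232856 ≈ 1.1195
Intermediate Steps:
S = 11 (S = 6 - 1*(-5) = 6 + 5 = 11)
C = -198 (C = (6*11)*(-3) = 66*(-3) = -198)
O(r, Z) = 1/(12*Z) (O(r, Z) = 1/(Z + ((6 + 5) + 0)*Z) = 1/(Z + (11 + 0)*Z) = 1/(Z + 11*Z) = 1/(12*Z))
-2577/(-2302) + O(30, C)/(-3581) = -2577/(-2302) + ((1/12)/(-198))/(-3581) = -2577*(-1/2302) + ((1/12)*(-1/198))*(-1/3581) = 2577/2302 - 1/2376*(-1/3581) = 2577/2302 + 1/8508456 = 10963146707/9793232856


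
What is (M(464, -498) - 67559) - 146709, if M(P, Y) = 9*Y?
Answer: -218750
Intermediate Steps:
(M(464, -498) - 67559) - 146709 = (9*(-498) - 67559) - 146709 = (-4482 - 67559) - 146709 = -72041 - 146709 = -218750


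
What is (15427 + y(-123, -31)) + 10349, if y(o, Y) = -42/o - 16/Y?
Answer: 32762386/1271 ≈ 25777.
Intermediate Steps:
(15427 + y(-123, -31)) + 10349 = (15427 + (-42/(-123) - 16/(-31))) + 10349 = (15427 + (-42*(-1/123) - 16*(-1/31))) + 10349 = (15427 + (14/41 + 16/31)) + 10349 = (15427 + 1090/1271) + 10349 = 19608807/1271 + 10349 = 32762386/1271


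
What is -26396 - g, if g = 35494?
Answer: -61890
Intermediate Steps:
-26396 - g = -26396 - 1*35494 = -26396 - 35494 = -61890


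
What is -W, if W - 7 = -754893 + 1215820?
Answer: -460934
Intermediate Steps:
W = 460934 (W = 7 + (-754893 + 1215820) = 7 + 460927 = 460934)
-W = -1*460934 = -460934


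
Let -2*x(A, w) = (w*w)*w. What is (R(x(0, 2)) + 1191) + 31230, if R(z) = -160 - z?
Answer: 32265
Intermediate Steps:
x(A, w) = -w**3/2 (x(A, w) = -w*w*w/2 = -w**2*w/2 = -w**3/2)
(R(x(0, 2)) + 1191) + 31230 = ((-160 - (-1)*2**3/2) + 1191) + 31230 = ((-160 - (-1)*8/2) + 1191) + 31230 = ((-160 - 1*(-4)) + 1191) + 31230 = ((-160 + 4) + 1191) + 31230 = (-156 + 1191) + 31230 = 1035 + 31230 = 32265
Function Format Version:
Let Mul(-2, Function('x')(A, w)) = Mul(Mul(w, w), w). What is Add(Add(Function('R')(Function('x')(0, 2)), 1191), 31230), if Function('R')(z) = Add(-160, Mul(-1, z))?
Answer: 32265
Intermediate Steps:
Function('x')(A, w) = Mul(Rational(-1, 2), Pow(w, 3)) (Function('x')(A, w) = Mul(Rational(-1, 2), Mul(Mul(w, w), w)) = Mul(Rational(-1, 2), Mul(Pow(w, 2), w)) = Mul(Rational(-1, 2), Pow(w, 3)))
Add(Add(Function('R')(Function('x')(0, 2)), 1191), 31230) = Add(Add(Add(-160, Mul(-1, Mul(Rational(-1, 2), Pow(2, 3)))), 1191), 31230) = Add(Add(Add(-160, Mul(-1, Mul(Rational(-1, 2), 8))), 1191), 31230) = Add(Add(Add(-160, Mul(-1, -4)), 1191), 31230) = Add(Add(Add(-160, 4), 1191), 31230) = Add(Add(-156, 1191), 31230) = Add(1035, 31230) = 32265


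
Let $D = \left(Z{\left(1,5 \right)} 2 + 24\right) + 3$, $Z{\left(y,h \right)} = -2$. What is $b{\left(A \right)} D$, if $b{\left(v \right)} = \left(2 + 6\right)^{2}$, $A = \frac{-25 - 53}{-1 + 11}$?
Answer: $1472$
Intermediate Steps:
$A = - \frac{39}{5}$ ($A = - \frac{78}{10} = \left(-78\right) \frac{1}{10} = - \frac{39}{5} \approx -7.8$)
$b{\left(v \right)} = 64$ ($b{\left(v \right)} = 8^{2} = 64$)
$D = 23$ ($D = \left(\left(-2\right) 2 + 24\right) + 3 = \left(-4 + 24\right) + 3 = 20 + 3 = 23$)
$b{\left(A \right)} D = 64 \cdot 23 = 1472$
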